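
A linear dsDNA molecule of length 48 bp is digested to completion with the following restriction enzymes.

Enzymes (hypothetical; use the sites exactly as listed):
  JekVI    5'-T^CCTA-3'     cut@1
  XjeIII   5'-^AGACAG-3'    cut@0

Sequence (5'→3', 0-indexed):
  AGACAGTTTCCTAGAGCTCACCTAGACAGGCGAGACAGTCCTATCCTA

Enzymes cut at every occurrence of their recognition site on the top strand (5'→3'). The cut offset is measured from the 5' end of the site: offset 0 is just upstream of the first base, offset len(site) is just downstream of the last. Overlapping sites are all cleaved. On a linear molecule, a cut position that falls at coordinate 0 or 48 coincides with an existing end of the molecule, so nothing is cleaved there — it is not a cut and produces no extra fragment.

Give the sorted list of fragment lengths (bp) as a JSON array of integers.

Per-enzyme occurrences:
  JekVI (TCCTA, off=1): starts [8, 38, 43] → cuts [9, 39, 44]
  XjeIII (AGACAG, off=0): starts [0, 23, 32] → cuts [23, 32] (position 0 is a terminus of the linear molecule — no cut)

All cut coordinates (distinct, sorted): [9, 23, 32, 39, 44]

Fragment lengths:
  [0,9): 9 bp
  [9,23): 14 bp
  [23,32): 9 bp
  [32,39): 7 bp
  [39,44): 5 bp
  [44,48): 4 bp

[4,5,7,9,9,14]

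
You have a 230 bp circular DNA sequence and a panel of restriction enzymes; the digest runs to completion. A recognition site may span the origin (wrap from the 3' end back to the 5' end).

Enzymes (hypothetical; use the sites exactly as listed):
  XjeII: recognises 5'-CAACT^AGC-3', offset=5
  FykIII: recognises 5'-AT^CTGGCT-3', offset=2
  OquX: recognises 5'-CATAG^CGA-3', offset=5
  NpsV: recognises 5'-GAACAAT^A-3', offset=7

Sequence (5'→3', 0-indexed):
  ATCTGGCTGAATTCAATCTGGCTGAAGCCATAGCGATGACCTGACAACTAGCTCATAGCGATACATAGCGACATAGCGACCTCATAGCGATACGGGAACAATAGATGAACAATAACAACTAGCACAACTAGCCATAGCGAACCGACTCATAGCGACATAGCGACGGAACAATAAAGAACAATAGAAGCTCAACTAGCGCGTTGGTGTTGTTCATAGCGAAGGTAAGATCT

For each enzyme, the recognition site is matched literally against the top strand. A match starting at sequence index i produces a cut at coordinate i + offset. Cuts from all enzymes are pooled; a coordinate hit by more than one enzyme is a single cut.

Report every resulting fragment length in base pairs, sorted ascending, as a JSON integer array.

[7,8,8,8,9,9,10,10,11,11,12,12,15,15,15,16,16,16,22]

Per-enzyme occurrences:
  XjeII CAACTAGC/5: at [44, 115, 124, 189] ⇒ [49, 120, 129, 194]
  FykIII ATCTGGCT/2: at [0, 15] ⇒ [2, 17]
  OquX CATAGCGA/5: at [28, 53, 63, 71, 82, 132, 147, 155, 211] ⇒ [33, 58, 68, 76, 87, 137, 152, 160, 216]
  NpsV GAACAATA/7: at [95, 106, 165, 175] ⇒ [102, 113, 172, 182]

Pooled cuts: [2, 17, 33, 49, 58, 68, 76, 87, 102, 113, 120, 129, 137, 152, 160, 172, 182, 194, 216]

Fragment lengths:
  2→17: 15 bp
  17→33: 16 bp
  33→49: 16 bp
  49→58: 9 bp
  58→68: 10 bp
  68→76: 8 bp
  76→87: 11 bp
  87→102: 15 bp
  102→113: 11 bp
  113→120: 7 bp
  120→129: 9 bp
  129→137: 8 bp
  137→152: 15 bp
  152→160: 8 bp
  160→172: 12 bp
  172→182: 10 bp
  182→194: 12 bp
  194→216: 22 bp
  216→2 (wrap): 230-216+2 = 16 bp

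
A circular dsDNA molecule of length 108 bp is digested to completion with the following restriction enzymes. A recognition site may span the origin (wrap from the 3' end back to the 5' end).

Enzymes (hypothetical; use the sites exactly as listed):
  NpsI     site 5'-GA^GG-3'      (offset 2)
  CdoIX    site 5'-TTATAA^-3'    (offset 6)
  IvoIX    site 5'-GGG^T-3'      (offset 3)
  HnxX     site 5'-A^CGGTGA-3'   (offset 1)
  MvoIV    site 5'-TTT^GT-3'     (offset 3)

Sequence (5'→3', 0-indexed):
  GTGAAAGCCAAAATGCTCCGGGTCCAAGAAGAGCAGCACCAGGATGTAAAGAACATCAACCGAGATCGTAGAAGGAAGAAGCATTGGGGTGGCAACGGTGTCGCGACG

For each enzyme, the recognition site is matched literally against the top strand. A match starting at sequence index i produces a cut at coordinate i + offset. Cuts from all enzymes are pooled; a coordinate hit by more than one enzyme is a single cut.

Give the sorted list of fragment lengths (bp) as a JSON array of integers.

[17,24,67]

Per-enzyme occurrences:
  NpsI (GAGG, off=2): no sites
  CdoIX (TTATAA, off=6): no sites
  IvoIX GGGT/3: at [19, 86] ⇒ [22, 89]
  HnxX ACGGTGA/1: at [105] ⇒ [106]
  MvoIV (TTTGT, off=3): no sites

All cut coordinates (distinct, sorted): [22, 89, 106]

Fragments:
  22→89: 67 bp
  89→106: 17 bp
  106→22 (wrap): 108-106+22 = 24 bp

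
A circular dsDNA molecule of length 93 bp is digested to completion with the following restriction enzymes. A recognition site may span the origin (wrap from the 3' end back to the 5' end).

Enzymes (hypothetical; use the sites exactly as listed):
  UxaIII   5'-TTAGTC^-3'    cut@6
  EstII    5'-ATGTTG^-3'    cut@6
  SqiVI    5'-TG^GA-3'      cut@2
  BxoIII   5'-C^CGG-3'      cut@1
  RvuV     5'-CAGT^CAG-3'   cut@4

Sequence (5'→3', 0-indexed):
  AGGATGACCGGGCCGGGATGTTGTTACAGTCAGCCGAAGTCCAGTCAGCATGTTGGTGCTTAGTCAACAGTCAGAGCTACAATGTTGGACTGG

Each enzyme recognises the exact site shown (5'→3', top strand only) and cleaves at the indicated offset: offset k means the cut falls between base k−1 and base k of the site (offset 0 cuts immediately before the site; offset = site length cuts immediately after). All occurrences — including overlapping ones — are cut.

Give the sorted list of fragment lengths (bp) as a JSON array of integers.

[5,5,6,7,9,10,10,10,15,16]

Scan for sites:
  UxaIII (TTAGTC, off=6): starts [59] → cuts [65]
  EstII (ATGTTG, off=6): starts [17, 49, 81] → cuts [23, 55, 87]
  SqiVI (TGGA, off=2): starts [85, 90] → cuts [87, 92]
  BxoIII (CCGG, off=1): starts [7, 12] → cuts [8, 13]
  RvuV (CAGTCAG, off=4): starts [26, 41, 67] → cuts [30, 45, 71]

All cut coordinates (distinct, sorted): [8, 13, 23, 30, 45, 55, 65, 71, 87, 92]

Fragment lengths:
  8→13: 5 bp
  13→23: 10 bp
  23→30: 7 bp
  30→45: 15 bp
  45→55: 10 bp
  55→65: 10 bp
  65→71: 6 bp
  71→87: 16 bp
  87→92: 5 bp
  92→8 (wrap): 93-92+8 = 9 bp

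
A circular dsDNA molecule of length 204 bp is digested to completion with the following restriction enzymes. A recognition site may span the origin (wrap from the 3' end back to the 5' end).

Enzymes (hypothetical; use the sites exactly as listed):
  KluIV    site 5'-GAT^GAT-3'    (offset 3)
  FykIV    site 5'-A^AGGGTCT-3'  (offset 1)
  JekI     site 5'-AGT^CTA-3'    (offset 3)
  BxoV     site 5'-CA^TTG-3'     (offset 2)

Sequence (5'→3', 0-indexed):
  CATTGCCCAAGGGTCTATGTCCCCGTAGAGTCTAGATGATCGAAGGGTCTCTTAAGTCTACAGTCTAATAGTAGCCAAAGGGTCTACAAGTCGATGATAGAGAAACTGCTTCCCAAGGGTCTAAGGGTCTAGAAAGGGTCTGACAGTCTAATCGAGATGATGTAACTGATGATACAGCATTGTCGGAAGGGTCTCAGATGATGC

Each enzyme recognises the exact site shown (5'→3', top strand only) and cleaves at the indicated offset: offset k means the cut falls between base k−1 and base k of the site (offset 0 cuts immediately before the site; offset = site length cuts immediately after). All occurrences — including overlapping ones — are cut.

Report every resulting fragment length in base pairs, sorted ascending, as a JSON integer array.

[6,6,7,7,7,8,8,9,11,11,12,12,13,14,14,17,20,22]

Per-enzyme occurrences:
  KluIV (GATGAT, off=3): starts [34, 92, 155, 167, 196] → cuts [37, 95, 158, 170, 199]
  FykIV (AAGGGTCT, off=1): starts [8, 42, 77, 114, 122, 133, 186] → cuts [9, 43, 78, 115, 123, 134, 187]
  JekI (AGTCTA, off=3): starts [28, 54, 61, 144] → cuts [31, 57, 64, 147]
  BxoV (CATTG, off=2): starts [0, 177] → cuts [2, 179]

Pooled cuts: [2, 9, 31, 37, 43, 57, 64, 78, 95, 115, 123, 134, 147, 158, 170, 179, 187, 199]

Fragment lengths:
  2→9: 7 bp
  9→31: 22 bp
  31→37: 6 bp
  37→43: 6 bp
  43→57: 14 bp
  57→64: 7 bp
  64→78: 14 bp
  78→95: 17 bp
  95→115: 20 bp
  115→123: 8 bp
  123→134: 11 bp
  134→147: 13 bp
  147→158: 11 bp
  158→170: 12 bp
  170→179: 9 bp
  179→187: 8 bp
  187→199: 12 bp
  199→2 (wrap): 204-199+2 = 7 bp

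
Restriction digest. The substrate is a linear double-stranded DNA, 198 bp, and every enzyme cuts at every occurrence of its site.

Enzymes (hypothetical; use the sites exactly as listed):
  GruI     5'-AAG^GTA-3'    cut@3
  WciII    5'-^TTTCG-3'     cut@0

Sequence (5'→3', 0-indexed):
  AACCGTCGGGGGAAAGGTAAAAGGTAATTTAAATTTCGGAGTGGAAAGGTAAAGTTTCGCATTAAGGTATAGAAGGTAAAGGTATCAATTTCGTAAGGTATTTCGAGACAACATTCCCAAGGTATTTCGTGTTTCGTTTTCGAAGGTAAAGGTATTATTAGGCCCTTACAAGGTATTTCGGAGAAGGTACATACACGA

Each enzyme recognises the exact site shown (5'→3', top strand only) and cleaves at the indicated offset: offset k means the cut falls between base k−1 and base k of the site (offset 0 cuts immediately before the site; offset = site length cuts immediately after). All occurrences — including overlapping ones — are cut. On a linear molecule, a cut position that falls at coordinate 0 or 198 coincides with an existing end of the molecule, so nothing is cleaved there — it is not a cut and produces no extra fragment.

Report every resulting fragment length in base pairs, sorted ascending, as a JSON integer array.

Scan for sites:
  GruI AAGGTA/3: at [13, 20, 45, 63, 72, 78, 94, 118, 142, 148, 169, 183] ⇒ [16, 23, 48, 66, 75, 81, 97, 121, 145, 151, 172, 186]
  WciII TTTCG/0: at [33, 54, 88, 100, 124, 131, 137, 175] ⇒ [33, 54, 88, 100, 124, 131, 137, 175]

Pooled cuts: [16, 23, 33, 48, 54, 66, 75, 81, 88, 97, 100, 121, 124, 131, 137, 145, 151, 172, 175, 186]

Fragments:
  [0,16): 16 bp
  [16,23): 7 bp
  [23,33): 10 bp
  [33,48): 15 bp
  [48,54): 6 bp
  [54,66): 12 bp
  [66,75): 9 bp
  [75,81): 6 bp
  [81,88): 7 bp
  [88,97): 9 bp
  [97,100): 3 bp
  [100,121): 21 bp
  [121,124): 3 bp
  [124,131): 7 bp
  [131,137): 6 bp
  [137,145): 8 bp
  [145,151): 6 bp
  [151,172): 21 bp
  [172,175): 3 bp
  [175,186): 11 bp
  [186,198): 12 bp

[3,3,3,6,6,6,6,7,7,7,8,9,9,10,11,12,12,15,16,21,21]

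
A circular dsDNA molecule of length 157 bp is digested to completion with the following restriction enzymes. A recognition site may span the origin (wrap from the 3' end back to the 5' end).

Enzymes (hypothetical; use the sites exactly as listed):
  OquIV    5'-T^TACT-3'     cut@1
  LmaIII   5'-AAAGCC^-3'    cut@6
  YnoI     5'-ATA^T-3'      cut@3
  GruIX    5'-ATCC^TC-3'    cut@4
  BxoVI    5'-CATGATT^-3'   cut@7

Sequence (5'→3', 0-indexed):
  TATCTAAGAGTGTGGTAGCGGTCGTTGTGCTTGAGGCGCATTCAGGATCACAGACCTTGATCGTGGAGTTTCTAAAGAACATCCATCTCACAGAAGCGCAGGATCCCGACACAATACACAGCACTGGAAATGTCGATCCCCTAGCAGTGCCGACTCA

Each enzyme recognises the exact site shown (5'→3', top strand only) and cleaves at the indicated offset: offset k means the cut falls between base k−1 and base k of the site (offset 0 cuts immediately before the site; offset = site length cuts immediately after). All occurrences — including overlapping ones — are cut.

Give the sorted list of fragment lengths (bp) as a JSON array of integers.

Site scan:
  OquIV (TTACT, off=1): no sites
  LmaIII (AAAGCC, off=6): no sites
  YnoI (ATAT, off=3): starts [156] → cuts [2]
  GruIX (ATCCTC, off=4): no sites
  BxoVI (CATGATT, off=7): no sites

All cut coordinates (distinct, sorted): [2]

Fragment lengths:
  2→2 (wrap): 157-2+2 = 157 bp

[157]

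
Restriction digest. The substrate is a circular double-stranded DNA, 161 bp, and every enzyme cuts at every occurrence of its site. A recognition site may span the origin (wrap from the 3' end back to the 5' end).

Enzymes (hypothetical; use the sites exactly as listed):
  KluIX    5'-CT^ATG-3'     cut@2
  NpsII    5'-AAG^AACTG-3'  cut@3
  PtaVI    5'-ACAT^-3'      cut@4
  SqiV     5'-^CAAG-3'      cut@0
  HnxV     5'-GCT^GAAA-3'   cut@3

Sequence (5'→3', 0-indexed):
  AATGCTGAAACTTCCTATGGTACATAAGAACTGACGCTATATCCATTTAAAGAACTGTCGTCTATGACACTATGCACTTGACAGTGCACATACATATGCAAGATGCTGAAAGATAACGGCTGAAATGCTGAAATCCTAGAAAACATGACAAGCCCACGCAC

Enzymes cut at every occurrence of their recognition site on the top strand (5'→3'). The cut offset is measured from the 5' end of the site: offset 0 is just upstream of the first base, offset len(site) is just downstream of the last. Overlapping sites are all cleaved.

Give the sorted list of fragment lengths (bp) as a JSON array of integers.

[2,3,3,4,8,8,9,9,10,11,14,17,19,20,24]

Per-enzyme occurrences:
  KluIX CTATG/2: at [14, 61, 69] ⇒ [16, 63, 71]
  NpsII AAGAACTG/3: at [25, 49] ⇒ [28, 52]
  PtaVI ACAT/4: at [21, 87, 91, 142] ⇒ [25, 91, 95, 146]
  SqiV CAAG/0: at [98, 148] ⇒ [98, 148]
  HnxV GCTGAAA/3: at [3, 104, 118, 126] ⇒ [6, 107, 121, 129]

Pooled cuts: [6, 16, 25, 28, 52, 63, 71, 91, 95, 98, 107, 121, 129, 146, 148]

Fragments:
  6→16: 10 bp
  16→25: 9 bp
  25→28: 3 bp
  28→52: 24 bp
  52→63: 11 bp
  63→71: 8 bp
  71→91: 20 bp
  91→95: 4 bp
  95→98: 3 bp
  98→107: 9 bp
  107→121: 14 bp
  121→129: 8 bp
  129→146: 17 bp
  146→148: 2 bp
  148→6 (wrap): 161-148+6 = 19 bp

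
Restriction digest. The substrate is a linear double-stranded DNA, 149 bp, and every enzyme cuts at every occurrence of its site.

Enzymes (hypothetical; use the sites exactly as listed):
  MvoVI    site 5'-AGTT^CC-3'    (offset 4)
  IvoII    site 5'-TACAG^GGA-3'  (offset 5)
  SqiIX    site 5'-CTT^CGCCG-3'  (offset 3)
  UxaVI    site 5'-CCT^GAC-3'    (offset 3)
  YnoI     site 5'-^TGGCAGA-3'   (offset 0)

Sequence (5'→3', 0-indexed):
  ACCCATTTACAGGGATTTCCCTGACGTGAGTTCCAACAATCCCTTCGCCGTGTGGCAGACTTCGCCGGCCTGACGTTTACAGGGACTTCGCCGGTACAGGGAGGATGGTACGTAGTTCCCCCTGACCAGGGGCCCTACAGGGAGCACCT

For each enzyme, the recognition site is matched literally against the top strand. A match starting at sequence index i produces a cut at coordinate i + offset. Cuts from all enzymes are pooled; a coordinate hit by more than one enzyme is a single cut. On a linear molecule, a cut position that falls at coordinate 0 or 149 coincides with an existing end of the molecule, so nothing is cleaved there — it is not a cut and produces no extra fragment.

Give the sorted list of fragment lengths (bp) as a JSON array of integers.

Site scan:
  MvoVI (AGTTCC, off=4): starts [28, 113] → cuts [32, 117]
  IvoII (TACAGGGA, off=5): starts [7, 77, 94, 135] → cuts [12, 82, 99, 140]
  SqiIX (CTTCGCCG, off=3): starts [42, 59, 85] → cuts [45, 62, 88]
  UxaVI (CCTGAC, off=3): starts [19, 68, 120] → cuts [22, 71, 123]
  YnoI (TGGCAGA, off=0): starts [52] → cuts [52]

All cut coordinates (distinct, sorted): [12, 22, 32, 45, 52, 62, 71, 82, 88, 99, 117, 123, 140]

Fragments:
  [0,12): 12 bp
  [12,22): 10 bp
  [22,32): 10 bp
  [32,45): 13 bp
  [45,52): 7 bp
  [52,62): 10 bp
  [62,71): 9 bp
  [71,82): 11 bp
  [82,88): 6 bp
  [88,99): 11 bp
  [99,117): 18 bp
  [117,123): 6 bp
  [123,140): 17 bp
  [140,149): 9 bp

[6,6,7,9,9,10,10,10,11,11,12,13,17,18]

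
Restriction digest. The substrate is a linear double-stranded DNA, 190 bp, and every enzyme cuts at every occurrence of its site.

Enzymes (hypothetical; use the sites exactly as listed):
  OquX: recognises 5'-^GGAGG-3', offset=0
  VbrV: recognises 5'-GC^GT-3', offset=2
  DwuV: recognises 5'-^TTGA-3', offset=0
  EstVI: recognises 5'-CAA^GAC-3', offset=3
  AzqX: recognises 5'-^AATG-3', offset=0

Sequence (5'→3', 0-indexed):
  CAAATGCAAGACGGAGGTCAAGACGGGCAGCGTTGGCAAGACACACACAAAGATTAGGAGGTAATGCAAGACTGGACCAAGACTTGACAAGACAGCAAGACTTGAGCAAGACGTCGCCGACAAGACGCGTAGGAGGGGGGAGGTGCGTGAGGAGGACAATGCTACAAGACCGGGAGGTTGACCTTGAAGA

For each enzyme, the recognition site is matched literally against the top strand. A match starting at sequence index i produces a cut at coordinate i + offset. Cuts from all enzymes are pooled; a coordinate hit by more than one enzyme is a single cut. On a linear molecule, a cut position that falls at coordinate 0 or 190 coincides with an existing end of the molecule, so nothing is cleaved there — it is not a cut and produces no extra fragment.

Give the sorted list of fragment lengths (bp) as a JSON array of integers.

[2,3,3,3,3,4,5,5,5,6,6,7,7,7,7,7,7,8,8,8,8,9,10,10,11,14,17]

Per-enzyme occurrences:
  OquX (GGAGG, off=0): starts [12, 56, 131, 138, 150, 172] → cuts [12, 56, 131, 138, 150, 172]
  VbrV (GCGT, off=2): starts [29, 126, 144] → cuts [31, 128, 146]
  DwuV (TTGA, off=0): starts [83, 101, 177, 183] → cuts [83, 101, 177, 183]
  EstVI (CAAGAC, off=3): starts [6, 18, 36, 66, 77, 87, 95, 106, 120, 164] → cuts [9, 21, 39, 69, 80, 90, 98, 109, 123, 167]
  AzqX (AATG, off=0): starts [2, 62, 157] → cuts [2, 62, 157]

Pooled cuts: [2, 9, 12, 21, 31, 39, 56, 62, 69, 80, 83, 90, 98, 101, 109, 123, 128, 131, 138, 146, 150, 157, 167, 172, 177, 183]

Fragments:
  [0,2): 2 bp
  [2,9): 7 bp
  [9,12): 3 bp
  [12,21): 9 bp
  [21,31): 10 bp
  [31,39): 8 bp
  [39,56): 17 bp
  [56,62): 6 bp
  [62,69): 7 bp
  [69,80): 11 bp
  [80,83): 3 bp
  [83,90): 7 bp
  [90,98): 8 bp
  [98,101): 3 bp
  [101,109): 8 bp
  [109,123): 14 bp
  [123,128): 5 bp
  [128,131): 3 bp
  [131,138): 7 bp
  [138,146): 8 bp
  [146,150): 4 bp
  [150,157): 7 bp
  [157,167): 10 bp
  [167,172): 5 bp
  [172,177): 5 bp
  [177,183): 6 bp
  [183,190): 7 bp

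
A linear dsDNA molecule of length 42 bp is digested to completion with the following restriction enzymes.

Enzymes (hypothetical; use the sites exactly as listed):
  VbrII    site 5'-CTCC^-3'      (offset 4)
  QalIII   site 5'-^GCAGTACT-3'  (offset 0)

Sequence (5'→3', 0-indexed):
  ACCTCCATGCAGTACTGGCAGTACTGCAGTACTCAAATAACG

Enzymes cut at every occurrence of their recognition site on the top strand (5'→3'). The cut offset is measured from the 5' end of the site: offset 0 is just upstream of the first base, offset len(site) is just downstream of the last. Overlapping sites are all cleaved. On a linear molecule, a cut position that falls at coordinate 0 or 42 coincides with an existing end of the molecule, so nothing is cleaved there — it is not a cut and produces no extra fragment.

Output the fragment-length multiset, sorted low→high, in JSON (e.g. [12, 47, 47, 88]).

[2,6,8,9,17]

Per-enzyme occurrences:
  VbrII CTCC/4: at [2] ⇒ [6]
  QalIII GCAGTACT/0: at [8, 17, 25] ⇒ [8, 17, 25]

Pooled cuts: [6, 8, 17, 25]

Fragments:
  [0,6): 6 bp
  [6,8): 2 bp
  [8,17): 9 bp
  [17,25): 8 bp
  [25,42): 17 bp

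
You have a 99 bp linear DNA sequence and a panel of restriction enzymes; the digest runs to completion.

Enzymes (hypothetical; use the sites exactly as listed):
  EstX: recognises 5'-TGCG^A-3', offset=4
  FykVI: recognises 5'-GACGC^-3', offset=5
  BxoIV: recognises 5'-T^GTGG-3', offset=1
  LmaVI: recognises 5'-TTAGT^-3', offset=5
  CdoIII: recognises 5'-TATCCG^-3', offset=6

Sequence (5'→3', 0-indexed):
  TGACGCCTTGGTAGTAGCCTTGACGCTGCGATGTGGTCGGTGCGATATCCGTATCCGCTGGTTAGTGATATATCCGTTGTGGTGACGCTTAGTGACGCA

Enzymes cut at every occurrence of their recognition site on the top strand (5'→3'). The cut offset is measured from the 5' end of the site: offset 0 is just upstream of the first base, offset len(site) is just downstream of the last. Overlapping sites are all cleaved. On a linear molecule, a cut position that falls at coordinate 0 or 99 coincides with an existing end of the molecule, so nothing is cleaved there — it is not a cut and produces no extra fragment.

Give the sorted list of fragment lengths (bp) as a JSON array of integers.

Scan for sites:
  EstX TGCGA/4: at [26, 40] ⇒ [30, 44]
  FykVI GACGC/5: at [1, 21, 83, 93] ⇒ [6, 26, 88, 98]
  BxoIV TGTGG/1: at [31, 77] ⇒ [32, 78]
  LmaVI TTAGT/5: at [61, 88] ⇒ [66, 93]
  CdoIII TATCCG/6: at [45, 51, 70] ⇒ [51, 57, 76]

All cut coordinates (distinct, sorted): [6, 26, 30, 32, 44, 51, 57, 66, 76, 78, 88, 93, 98]

Fragments:
  [0,6): 6 bp
  [6,26): 20 bp
  [26,30): 4 bp
  [30,32): 2 bp
  [32,44): 12 bp
  [44,51): 7 bp
  [51,57): 6 bp
  [57,66): 9 bp
  [66,76): 10 bp
  [76,78): 2 bp
  [78,88): 10 bp
  [88,93): 5 bp
  [93,98): 5 bp
  [98,99): 1 bp

[1,2,2,4,5,5,6,6,7,9,10,10,12,20]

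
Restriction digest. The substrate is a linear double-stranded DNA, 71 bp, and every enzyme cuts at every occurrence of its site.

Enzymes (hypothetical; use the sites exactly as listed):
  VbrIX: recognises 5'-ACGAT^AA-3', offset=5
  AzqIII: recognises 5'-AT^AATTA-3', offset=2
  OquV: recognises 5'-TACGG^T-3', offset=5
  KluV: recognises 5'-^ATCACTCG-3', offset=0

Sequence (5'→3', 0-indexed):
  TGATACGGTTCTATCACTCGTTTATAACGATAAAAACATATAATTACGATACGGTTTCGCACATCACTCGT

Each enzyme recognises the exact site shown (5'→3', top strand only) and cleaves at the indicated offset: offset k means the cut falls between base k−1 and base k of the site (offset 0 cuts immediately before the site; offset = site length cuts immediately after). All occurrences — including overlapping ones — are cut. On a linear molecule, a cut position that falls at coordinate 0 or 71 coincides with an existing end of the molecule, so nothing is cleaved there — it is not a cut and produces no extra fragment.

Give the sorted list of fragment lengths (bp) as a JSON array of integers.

Per-enzyme occurrences:
  VbrIX ACGATAA/5: at [26] ⇒ [31]
  AzqIII ATAATTA/2: at [39] ⇒ [41]
  OquV TACGGT/5: at [3, 49] ⇒ [8, 54]
  KluV ATCACTCG/0: at [12, 62] ⇒ [12, 62]

Pooled cuts: [8, 12, 31, 41, 54, 62]

Fragment lengths:
  [0,8): 8 bp
  [8,12): 4 bp
  [12,31): 19 bp
  [31,41): 10 bp
  [41,54): 13 bp
  [54,62): 8 bp
  [62,71): 9 bp

[4,8,8,9,10,13,19]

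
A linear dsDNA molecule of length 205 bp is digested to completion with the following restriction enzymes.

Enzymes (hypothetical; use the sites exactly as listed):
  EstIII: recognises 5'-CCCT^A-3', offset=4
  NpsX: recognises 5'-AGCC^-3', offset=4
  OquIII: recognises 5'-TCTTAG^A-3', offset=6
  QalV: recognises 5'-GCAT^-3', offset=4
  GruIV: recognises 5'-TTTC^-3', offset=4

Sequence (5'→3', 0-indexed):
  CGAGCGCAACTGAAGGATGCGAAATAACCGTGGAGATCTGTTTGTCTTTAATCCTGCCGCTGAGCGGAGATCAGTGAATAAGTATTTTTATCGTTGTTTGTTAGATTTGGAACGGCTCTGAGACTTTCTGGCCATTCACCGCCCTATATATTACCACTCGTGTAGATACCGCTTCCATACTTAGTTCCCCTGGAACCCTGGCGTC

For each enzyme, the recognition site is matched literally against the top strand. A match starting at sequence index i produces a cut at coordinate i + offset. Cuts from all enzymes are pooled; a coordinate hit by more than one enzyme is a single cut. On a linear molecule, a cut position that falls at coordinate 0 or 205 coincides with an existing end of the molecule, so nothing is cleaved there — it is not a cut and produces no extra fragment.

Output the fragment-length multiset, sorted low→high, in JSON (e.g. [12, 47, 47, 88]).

Scan for sites:
  EstIII CCCTA/4: at [141] ⇒ [145]
  NpsX (AGCC, off=4): no sites
  OquIII (TCTTAGA, off=6): no sites
  QalV (GCAT, off=4): no sites
  GruIV TTTC/4: at [124] ⇒ [128]

All cut coordinates (distinct, sorted): [128, 145]

Fragment lengths:
  [0,128): 128 bp
  [128,145): 17 bp
  [145,205): 60 bp

[17,60,128]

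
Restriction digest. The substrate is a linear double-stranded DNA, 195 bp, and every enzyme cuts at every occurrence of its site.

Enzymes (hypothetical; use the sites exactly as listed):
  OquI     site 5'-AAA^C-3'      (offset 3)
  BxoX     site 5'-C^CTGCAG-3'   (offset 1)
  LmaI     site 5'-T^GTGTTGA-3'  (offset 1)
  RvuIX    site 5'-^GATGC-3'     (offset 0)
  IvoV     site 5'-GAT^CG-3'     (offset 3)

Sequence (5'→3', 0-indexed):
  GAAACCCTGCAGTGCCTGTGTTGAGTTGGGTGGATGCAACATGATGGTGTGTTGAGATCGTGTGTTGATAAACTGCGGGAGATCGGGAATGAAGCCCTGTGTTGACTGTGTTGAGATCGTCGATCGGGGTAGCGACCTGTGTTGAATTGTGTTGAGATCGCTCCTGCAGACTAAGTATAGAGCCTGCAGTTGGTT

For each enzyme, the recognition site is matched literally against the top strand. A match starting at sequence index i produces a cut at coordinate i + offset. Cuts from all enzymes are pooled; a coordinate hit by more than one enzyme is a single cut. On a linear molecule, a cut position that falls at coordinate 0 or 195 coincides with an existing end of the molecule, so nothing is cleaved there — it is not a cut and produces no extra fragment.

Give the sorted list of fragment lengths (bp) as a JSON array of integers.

Site scan:
  OquI (AAAC, off=3): starts [1, 69] → cuts [4, 72]
  BxoX (CCTGCAG, off=1): starts [5, 162, 182] → cuts [6, 163, 183]
  LmaI (TGTGTTGA, off=1): starts [16, 47, 60, 97, 106, 137, 147] → cuts [17, 48, 61, 98, 107, 138, 148]
  RvuIX (GATGC, off=0): starts [32] → cuts [32]
  IvoV (GATCG, off=3): starts [55, 80, 114, 121, 155] → cuts [58, 83, 117, 124, 158]

All cut coordinates (distinct, sorted): [4, 6, 17, 32, 48, 58, 61, 72, 83, 98, 107, 117, 124, 138, 148, 158, 163, 183]

Fragments:
  [0,4): 4 bp
  [4,6): 2 bp
  [6,17): 11 bp
  [17,32): 15 bp
  [32,48): 16 bp
  [48,58): 10 bp
  [58,61): 3 bp
  [61,72): 11 bp
  [72,83): 11 bp
  [83,98): 15 bp
  [98,107): 9 bp
  [107,117): 10 bp
  [117,124): 7 bp
  [124,138): 14 bp
  [138,148): 10 bp
  [148,158): 10 bp
  [158,163): 5 bp
  [163,183): 20 bp
  [183,195): 12 bp

[2,3,4,5,7,9,10,10,10,10,11,11,11,12,14,15,15,16,20]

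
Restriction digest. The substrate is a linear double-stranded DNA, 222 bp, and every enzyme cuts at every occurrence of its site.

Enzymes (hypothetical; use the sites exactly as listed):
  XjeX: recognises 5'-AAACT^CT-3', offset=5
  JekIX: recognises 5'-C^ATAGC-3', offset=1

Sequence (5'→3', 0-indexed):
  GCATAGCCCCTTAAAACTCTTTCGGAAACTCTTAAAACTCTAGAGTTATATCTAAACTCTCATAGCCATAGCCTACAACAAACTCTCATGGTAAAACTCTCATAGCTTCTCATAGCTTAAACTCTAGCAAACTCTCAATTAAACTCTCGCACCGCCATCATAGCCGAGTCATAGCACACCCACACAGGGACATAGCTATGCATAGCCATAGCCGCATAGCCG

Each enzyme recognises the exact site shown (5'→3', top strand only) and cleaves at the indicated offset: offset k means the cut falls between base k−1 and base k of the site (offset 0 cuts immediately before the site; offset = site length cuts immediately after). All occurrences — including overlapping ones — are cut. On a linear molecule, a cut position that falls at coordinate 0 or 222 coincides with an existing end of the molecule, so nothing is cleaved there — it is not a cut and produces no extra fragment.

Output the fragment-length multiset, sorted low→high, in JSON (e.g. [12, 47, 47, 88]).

[2,3,3,6,6,7,8,9,10,10,10,11,12,12,12,14,14,16,17,19,21]

Per-enzyme occurrences:
  XjeX AAACTCT/5: at [13, 25, 34, 53, 79, 93, 118, 128, 140] ⇒ [18, 30, 39, 58, 84, 98, 123, 133, 145]
  JekIX CATAGC/1: at [1, 60, 66, 100, 110, 158, 169, 190, 200, 206, 214] ⇒ [2, 61, 67, 101, 111, 159, 170, 191, 201, 207, 215]

Pooled cuts: [2, 18, 30, 39, 58, 61, 67, 84, 98, 101, 111, 123, 133, 145, 159, 170, 191, 201, 207, 215]

Fragment lengths:
  [0,2): 2 bp
  [2,18): 16 bp
  [18,30): 12 bp
  [30,39): 9 bp
  [39,58): 19 bp
  [58,61): 3 bp
  [61,67): 6 bp
  [67,84): 17 bp
  [84,98): 14 bp
  [98,101): 3 bp
  [101,111): 10 bp
  [111,123): 12 bp
  [123,133): 10 bp
  [133,145): 12 bp
  [145,159): 14 bp
  [159,170): 11 bp
  [170,191): 21 bp
  [191,201): 10 bp
  [201,207): 6 bp
  [207,215): 8 bp
  [215,222): 7 bp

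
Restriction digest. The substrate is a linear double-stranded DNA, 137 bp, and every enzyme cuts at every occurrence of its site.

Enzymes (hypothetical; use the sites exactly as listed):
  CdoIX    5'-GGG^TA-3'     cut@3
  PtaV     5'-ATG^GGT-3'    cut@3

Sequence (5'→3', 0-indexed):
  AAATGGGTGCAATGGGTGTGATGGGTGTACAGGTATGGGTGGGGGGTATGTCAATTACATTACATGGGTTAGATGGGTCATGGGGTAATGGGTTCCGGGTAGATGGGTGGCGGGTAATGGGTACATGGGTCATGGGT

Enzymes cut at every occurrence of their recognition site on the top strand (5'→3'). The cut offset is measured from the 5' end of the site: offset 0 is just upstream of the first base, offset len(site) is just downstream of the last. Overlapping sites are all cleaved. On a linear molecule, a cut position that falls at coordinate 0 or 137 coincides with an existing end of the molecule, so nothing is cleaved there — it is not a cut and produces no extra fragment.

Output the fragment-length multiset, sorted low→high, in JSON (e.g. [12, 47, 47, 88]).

Scan for sites:
  CdoIX (GGGTA, off=3): starts [43, 82, 96, 111, 118] → cuts [46, 85, 99, 114, 121]
  PtaV (ATGGGT, off=3): starts [2, 11, 20, 34, 63, 72, 87, 102, 116, 124, 131] → cuts [5, 14, 23, 37, 66, 75, 90, 105, 119, 127, 134]

Pooled cuts: [5, 14, 23, 37, 46, 66, 75, 85, 90, 99, 105, 114, 119, 121, 127, 134]

Fragment lengths:
  [0,5): 5 bp
  [5,14): 9 bp
  [14,23): 9 bp
  [23,37): 14 bp
  [37,46): 9 bp
  [46,66): 20 bp
  [66,75): 9 bp
  [75,85): 10 bp
  [85,90): 5 bp
  [90,99): 9 bp
  [99,105): 6 bp
  [105,114): 9 bp
  [114,119): 5 bp
  [119,121): 2 bp
  [121,127): 6 bp
  [127,134): 7 bp
  [134,137): 3 bp

[2,3,5,5,5,6,6,7,9,9,9,9,9,9,10,14,20]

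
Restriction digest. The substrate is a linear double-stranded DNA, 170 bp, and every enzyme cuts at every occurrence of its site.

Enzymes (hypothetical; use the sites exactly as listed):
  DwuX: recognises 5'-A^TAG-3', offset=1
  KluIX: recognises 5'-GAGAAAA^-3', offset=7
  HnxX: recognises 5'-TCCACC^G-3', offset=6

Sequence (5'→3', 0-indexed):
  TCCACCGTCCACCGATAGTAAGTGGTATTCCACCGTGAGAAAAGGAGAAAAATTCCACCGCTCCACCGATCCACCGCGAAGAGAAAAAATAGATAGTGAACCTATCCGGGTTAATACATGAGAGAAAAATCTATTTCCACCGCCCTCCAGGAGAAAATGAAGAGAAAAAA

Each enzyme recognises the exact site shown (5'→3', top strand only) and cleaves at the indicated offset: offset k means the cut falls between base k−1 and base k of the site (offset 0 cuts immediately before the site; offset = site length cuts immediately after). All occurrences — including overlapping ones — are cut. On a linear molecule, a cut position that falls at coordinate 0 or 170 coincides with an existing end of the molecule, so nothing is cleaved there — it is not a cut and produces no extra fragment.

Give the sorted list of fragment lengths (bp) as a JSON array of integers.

Site scan:
  DwuX ATAG/1: at [14, 88, 92] ⇒ [15, 89, 93]
  KluIX GAGAAAA/7: at [36, 44, 80, 121, 150, 161] ⇒ [43, 51, 87, 128, 157, 168]
  HnxX TCCACCG/6: at [0, 7, 28, 53, 61, 69, 135] ⇒ [6, 13, 34, 59, 67, 75, 141]

Pooled cuts: [6, 13, 15, 34, 43, 51, 59, 67, 75, 87, 89, 93, 128, 141, 157, 168]

Fragments:
  [0,6): 6 bp
  [6,13): 7 bp
  [13,15): 2 bp
  [15,34): 19 bp
  [34,43): 9 bp
  [43,51): 8 bp
  [51,59): 8 bp
  [59,67): 8 bp
  [67,75): 8 bp
  [75,87): 12 bp
  [87,89): 2 bp
  [89,93): 4 bp
  [93,128): 35 bp
  [128,141): 13 bp
  [141,157): 16 bp
  [157,168): 11 bp
  [168,170): 2 bp

[2,2,2,4,6,7,8,8,8,8,9,11,12,13,16,19,35]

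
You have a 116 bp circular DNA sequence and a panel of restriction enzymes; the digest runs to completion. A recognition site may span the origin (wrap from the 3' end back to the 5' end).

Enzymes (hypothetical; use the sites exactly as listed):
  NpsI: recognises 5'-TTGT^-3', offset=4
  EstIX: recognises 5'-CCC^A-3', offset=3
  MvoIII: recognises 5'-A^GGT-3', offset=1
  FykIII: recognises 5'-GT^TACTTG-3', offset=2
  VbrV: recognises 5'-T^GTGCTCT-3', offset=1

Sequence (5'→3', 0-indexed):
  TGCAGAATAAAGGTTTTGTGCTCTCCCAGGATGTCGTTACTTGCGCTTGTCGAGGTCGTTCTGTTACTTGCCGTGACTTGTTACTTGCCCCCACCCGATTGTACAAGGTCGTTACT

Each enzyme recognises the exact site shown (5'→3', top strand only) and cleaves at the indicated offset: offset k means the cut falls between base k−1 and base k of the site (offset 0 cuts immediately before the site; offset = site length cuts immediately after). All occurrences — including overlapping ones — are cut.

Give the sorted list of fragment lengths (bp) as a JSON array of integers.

Site scan:
  NpsI TTGT/4: at [15, 46, 77, 98] ⇒ [19, 50, 81, 102]
  EstIX CCCA/3: at [24, 89] ⇒ [27, 92]
  MvoIII AGGT/1: at [10, 52, 105] ⇒ [11, 53, 106]
  FykIII GTTACTTG/2: at [35, 62, 79, 110] ⇒ [37, 64, 81, 112]
  VbrV TGTGCTCT/1: at [16] ⇒ [17]

Pooled cuts: [11, 17, 19, 27, 37, 50, 53, 64, 81, 92, 102, 106, 112]

Fragments:
  11→17: 6 bp
  17→19: 2 bp
  19→27: 8 bp
  27→37: 10 bp
  37→50: 13 bp
  50→53: 3 bp
  53→64: 11 bp
  64→81: 17 bp
  81→92: 11 bp
  92→102: 10 bp
  102→106: 4 bp
  106→112: 6 bp
  112→11 (wrap): 116-112+11 = 15 bp

[2,3,4,6,6,8,10,10,11,11,13,15,17]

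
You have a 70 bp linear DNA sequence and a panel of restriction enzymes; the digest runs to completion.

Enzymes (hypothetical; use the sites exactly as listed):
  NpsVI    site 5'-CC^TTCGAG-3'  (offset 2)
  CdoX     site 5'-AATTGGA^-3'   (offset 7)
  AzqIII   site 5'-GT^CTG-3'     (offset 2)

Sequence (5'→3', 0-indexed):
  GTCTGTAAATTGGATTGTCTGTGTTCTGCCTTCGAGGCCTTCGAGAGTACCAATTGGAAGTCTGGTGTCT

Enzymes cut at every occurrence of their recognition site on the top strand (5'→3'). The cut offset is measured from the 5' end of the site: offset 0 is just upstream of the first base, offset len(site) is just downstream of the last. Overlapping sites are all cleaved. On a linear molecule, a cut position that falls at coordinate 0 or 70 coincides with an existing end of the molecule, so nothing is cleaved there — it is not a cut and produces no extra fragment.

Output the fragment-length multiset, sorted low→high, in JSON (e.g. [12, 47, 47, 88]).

[2,3,4,9,9,12,12,19]

Site scan:
  NpsVI (CCTTCGAG, off=2): starts [28, 37] → cuts [30, 39]
  CdoX (AATTGGA, off=7): starts [7, 51] → cuts [14, 58]
  AzqIII (GTCTG, off=2): starts [0, 16, 59] → cuts [2, 18, 61]

All cut coordinates (distinct, sorted): [2, 14, 18, 30, 39, 58, 61]

Fragments:
  [0,2): 2 bp
  [2,14): 12 bp
  [14,18): 4 bp
  [18,30): 12 bp
  [30,39): 9 bp
  [39,58): 19 bp
  [58,61): 3 bp
  [61,70): 9 bp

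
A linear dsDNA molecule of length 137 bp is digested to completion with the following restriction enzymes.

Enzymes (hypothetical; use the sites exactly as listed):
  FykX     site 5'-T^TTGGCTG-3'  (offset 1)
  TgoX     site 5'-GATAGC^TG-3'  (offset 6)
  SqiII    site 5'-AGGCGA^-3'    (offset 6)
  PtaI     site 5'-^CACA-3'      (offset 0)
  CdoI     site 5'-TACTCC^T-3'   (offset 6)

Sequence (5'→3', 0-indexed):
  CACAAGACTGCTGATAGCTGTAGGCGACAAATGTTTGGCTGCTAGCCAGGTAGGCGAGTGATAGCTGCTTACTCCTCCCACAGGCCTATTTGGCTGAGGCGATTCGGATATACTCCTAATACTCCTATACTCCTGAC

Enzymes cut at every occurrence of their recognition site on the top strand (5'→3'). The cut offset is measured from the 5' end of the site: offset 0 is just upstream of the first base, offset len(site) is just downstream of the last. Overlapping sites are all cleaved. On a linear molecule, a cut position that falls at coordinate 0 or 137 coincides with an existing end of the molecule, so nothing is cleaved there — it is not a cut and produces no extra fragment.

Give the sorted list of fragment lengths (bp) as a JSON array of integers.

Site scan:
  FykX TTTGGCTG/1: at [33, 88] ⇒ [34, 89]
  TgoX GATAGCTG/6: at [12, 59] ⇒ [18, 65]
  SqiII AGGCGA/6: at [21, 51, 96] ⇒ [27, 57, 102]
  PtaI CACA/0: at [0, 78] ⇒ [78] (position 0 is a terminus of the linear molecule — no cut)
  CdoI TACTCCT/6: at [69, 110, 119, 127] ⇒ [75, 116, 125, 133]

All cut coordinates (distinct, sorted): [18, 27, 34, 57, 65, 75, 78, 89, 102, 116, 125, 133]

Fragment lengths:
  [0,18): 18 bp
  [18,27): 9 bp
  [27,34): 7 bp
  [34,57): 23 bp
  [57,65): 8 bp
  [65,75): 10 bp
  [75,78): 3 bp
  [78,89): 11 bp
  [89,102): 13 bp
  [102,116): 14 bp
  [116,125): 9 bp
  [125,133): 8 bp
  [133,137): 4 bp

[3,4,7,8,8,9,9,10,11,13,14,18,23]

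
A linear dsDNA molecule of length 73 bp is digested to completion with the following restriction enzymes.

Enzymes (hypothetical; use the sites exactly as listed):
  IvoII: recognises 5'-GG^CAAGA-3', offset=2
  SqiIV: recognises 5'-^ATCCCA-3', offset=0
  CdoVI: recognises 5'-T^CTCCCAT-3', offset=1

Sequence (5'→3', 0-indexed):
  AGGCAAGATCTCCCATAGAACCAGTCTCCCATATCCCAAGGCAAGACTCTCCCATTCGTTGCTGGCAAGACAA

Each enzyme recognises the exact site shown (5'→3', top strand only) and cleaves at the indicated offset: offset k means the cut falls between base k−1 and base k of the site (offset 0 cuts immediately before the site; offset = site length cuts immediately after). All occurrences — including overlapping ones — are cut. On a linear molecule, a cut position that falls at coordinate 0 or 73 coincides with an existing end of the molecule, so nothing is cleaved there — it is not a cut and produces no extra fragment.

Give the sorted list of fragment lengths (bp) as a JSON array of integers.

[3,6,7,7,8,9,16,17]

Per-enzyme occurrences:
  IvoII (GGCAAGA, off=2): starts [1, 39, 63] → cuts [3, 41, 65]
  SqiIV (ATCCCA, off=0): starts [32] → cuts [32]
  CdoVI (TCTCCCAT, off=1): starts [8, 24, 47] → cuts [9, 25, 48]

Pooled cuts: [3, 9, 25, 32, 41, 48, 65]

Fragments:
  [0,3): 3 bp
  [3,9): 6 bp
  [9,25): 16 bp
  [25,32): 7 bp
  [32,41): 9 bp
  [41,48): 7 bp
  [48,65): 17 bp
  [65,73): 8 bp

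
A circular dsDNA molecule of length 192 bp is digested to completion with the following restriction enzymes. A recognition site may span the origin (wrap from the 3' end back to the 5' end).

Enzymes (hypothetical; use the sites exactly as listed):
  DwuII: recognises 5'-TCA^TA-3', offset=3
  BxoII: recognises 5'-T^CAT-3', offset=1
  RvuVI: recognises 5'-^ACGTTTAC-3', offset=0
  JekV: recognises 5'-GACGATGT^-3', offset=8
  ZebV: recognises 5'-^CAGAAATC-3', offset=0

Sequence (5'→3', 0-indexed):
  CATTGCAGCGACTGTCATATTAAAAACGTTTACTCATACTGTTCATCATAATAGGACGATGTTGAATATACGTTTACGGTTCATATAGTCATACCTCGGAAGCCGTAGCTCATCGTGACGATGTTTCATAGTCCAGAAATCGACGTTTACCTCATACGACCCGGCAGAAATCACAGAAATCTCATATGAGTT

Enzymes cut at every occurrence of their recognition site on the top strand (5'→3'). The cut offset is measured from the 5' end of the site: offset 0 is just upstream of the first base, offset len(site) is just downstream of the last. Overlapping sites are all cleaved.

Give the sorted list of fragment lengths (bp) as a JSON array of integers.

[2,2,2,2,2,2,2,2,2,3,5,6,7,7,8,8,9,9,9,9,10,10,12,14,14,15,19]

Site scan:
  DwuII (TCATA, off=3): starts [14, 33, 45, 80, 88, 125, 151, 181] → cuts [17, 36, 48, 83, 91, 128, 154, 184]
  BxoII (TCAT, off=1): starts [14, 33, 42, 45, 80, 88, 109, 125, 151, 181, 191] → cuts [0, 15, 34, 43, 46, 81, 89, 110, 126, 152, 182]
  RvuVI (ACGTTTAC, off=0): starts [25, 69, 142] → cuts [25, 69, 142]
  JekV (GACGATGT, off=8): starts [54, 116] → cuts [62, 124]
  ZebV (CAGAAATC, off=0): starts [133, 164, 173] → cuts [133, 164, 173]

All cut coordinates (distinct, sorted): [0, 15, 17, 25, 34, 36, 43, 46, 48, 62, 69, 81, 83, 89, 91, 110, 124, 126, 128, 133, 142, 152, 154, 164, 173, 182, 184]

Fragment lengths:
  0→15: 15 bp
  15→17: 2 bp
  17→25: 8 bp
  25→34: 9 bp
  34→36: 2 bp
  36→43: 7 bp
  43→46: 3 bp
  46→48: 2 bp
  48→62: 14 bp
  62→69: 7 bp
  69→81: 12 bp
  81→83: 2 bp
  83→89: 6 bp
  89→91: 2 bp
  91→110: 19 bp
  110→124: 14 bp
  124→126: 2 bp
  126→128: 2 bp
  128→133: 5 bp
  133→142: 9 bp
  142→152: 10 bp
  152→154: 2 bp
  154→164: 10 bp
  164→173: 9 bp
  173→182: 9 bp
  182→184: 2 bp
  184→0 (wrap): 192-184+0 = 8 bp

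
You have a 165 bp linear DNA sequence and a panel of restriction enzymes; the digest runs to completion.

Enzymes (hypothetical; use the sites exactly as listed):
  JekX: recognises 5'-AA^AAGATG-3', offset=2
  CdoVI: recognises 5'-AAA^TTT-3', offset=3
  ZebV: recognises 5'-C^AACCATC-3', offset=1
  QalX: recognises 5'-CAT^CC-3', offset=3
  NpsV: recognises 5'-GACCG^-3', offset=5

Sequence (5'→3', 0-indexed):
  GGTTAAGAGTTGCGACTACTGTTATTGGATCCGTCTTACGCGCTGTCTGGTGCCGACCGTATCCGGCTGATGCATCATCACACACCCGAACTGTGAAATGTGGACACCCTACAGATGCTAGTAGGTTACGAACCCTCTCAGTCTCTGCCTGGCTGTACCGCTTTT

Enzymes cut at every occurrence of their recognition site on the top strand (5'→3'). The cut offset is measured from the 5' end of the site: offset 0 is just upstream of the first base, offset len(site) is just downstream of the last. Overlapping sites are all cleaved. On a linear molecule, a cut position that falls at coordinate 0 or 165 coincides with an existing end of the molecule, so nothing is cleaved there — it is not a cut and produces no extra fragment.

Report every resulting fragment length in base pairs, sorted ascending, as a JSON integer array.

Scan for sites:
  JekX (AAAAGATG, off=2): no sites
  CdoVI (AAATTT, off=3): no sites
  ZebV (CAACCATC, off=1): no sites
  QalX (CATCC, off=3): no sites
  NpsV (GACCG, off=5): starts [54] → cuts [59]

Pooled cuts: [59]

Fragment lengths:
  [0,59): 59 bp
  [59,165): 106 bp

[59,106]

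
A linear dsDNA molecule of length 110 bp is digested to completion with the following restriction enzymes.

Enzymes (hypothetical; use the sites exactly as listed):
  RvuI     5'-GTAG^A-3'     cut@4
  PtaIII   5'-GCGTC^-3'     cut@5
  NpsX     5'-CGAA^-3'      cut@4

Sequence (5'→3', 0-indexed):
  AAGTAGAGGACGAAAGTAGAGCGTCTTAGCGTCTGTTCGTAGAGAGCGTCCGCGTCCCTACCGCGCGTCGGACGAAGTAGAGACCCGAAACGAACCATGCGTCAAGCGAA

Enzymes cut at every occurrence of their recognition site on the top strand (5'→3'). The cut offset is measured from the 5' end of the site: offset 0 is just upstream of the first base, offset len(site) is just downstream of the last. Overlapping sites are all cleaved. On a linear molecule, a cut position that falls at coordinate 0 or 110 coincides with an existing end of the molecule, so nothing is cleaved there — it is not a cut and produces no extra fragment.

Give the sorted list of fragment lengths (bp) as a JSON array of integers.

[4,5,5,6,6,6,7,7,8,8,8,9,9,9,13]

Scan for sites:
  RvuI GTAGA/4: at [2, 15, 38, 76] ⇒ [6, 19, 42, 80]
  PtaIII GCGTC/5: at [20, 28, 45, 51, 64, 98] ⇒ [25, 33, 50, 56, 69, 103]
  NpsX CGAA/4: at [10, 72, 85, 90, 106] ⇒ [14, 76, 89, 94] (position 110 is a terminus of the linear molecule — no cut)

All cut coordinates (distinct, sorted): [6, 14, 19, 25, 33, 42, 50, 56, 69, 76, 80, 89, 94, 103]

Fragments:
  [0,6): 6 bp
  [6,14): 8 bp
  [14,19): 5 bp
  [19,25): 6 bp
  [25,33): 8 bp
  [33,42): 9 bp
  [42,50): 8 bp
  [50,56): 6 bp
  [56,69): 13 bp
  [69,76): 7 bp
  [76,80): 4 bp
  [80,89): 9 bp
  [89,94): 5 bp
  [94,103): 9 bp
  [103,110): 7 bp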